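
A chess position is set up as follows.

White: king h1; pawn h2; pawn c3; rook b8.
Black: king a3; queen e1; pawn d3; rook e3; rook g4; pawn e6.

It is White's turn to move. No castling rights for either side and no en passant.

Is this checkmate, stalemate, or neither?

White to move; white king on h1.
In check: yes, from the black queen on e1.
King squares — g1: attacked by Qe1; g2: attacked by Rg4; h2: own pawn.
Legal moves for White: none.
In check with no legal moves → checkmate.

checkmate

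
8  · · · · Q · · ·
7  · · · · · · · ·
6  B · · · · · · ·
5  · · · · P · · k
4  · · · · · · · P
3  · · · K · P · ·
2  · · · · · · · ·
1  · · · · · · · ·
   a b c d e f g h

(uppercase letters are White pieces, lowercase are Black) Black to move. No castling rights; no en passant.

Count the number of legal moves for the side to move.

2

Black to move; king on h5.
In check: yes, from the white queen on e8.
Legal moves: Kh6, Kxh4.
Count: 2.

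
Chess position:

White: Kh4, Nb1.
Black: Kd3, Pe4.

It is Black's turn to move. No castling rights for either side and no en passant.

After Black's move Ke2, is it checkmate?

no

After Ke2: white king on h4; in check: no.
White is not in check, so this cannot be checkmate.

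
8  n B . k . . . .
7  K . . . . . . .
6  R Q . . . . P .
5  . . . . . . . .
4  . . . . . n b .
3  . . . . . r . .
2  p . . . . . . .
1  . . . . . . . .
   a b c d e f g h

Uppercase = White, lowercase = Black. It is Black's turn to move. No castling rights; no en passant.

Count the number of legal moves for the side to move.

Black to move; king on d8.
In check: yes, from the white queen on b6.
Legal moves: Ke8, Kc8, Ke7, Kd7, Nc7, Nxb6.
Count: 6.

6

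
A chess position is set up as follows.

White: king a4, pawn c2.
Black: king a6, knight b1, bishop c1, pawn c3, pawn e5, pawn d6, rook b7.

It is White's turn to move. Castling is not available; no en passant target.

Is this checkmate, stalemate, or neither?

stalemate

White to move; white king on a4.
In check: no.
King squares — a3: attacked by Nb1; b3: attacked by Rb7; b4: attacked by Rb7; a5: attacked by Ka6; b5: attacked by Ka6.
Legal moves for White: none.
Not in check and no legal moves → stalemate.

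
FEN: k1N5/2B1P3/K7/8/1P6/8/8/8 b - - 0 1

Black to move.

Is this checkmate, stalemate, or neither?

stalemate

Black to move; black king on a8.
In check: no.
King squares — a7: attacked by Ka6; b7: attacked by Ka6; b8: attacked by Bc7.
Legal moves for Black: none.
Not in check and no legal moves → stalemate.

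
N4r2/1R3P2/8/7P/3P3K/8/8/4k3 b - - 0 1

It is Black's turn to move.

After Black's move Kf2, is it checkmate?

no

After Kf2: white king on h4; in check: no.
White is not in check, so this cannot be checkmate.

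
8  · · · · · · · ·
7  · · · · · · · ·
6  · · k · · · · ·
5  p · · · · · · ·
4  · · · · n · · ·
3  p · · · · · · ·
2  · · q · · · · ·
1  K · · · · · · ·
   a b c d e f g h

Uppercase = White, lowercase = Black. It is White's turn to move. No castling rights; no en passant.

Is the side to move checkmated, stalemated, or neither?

White to move; white king on a1.
In check: no.
King squares — b1: attacked by Qc2; a2: attacked by Qc2; b2: attacked by Qc2.
Legal moves for White: none.
Not in check and no legal moves → stalemate.

stalemate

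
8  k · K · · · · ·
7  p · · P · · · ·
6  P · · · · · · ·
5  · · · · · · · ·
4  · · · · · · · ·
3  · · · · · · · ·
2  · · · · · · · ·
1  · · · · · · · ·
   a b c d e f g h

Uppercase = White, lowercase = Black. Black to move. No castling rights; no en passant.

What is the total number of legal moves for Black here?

0

Black to move; king on a8.
In check: no.
Legal moves: none.
Count: 0.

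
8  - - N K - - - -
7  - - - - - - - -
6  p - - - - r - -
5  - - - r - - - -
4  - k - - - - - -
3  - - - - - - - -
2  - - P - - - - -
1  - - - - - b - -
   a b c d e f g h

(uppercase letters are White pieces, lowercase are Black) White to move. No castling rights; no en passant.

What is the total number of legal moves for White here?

White to move; king on d8.
In check: yes, from the black rook on d5.
Legal moves: Ke8, Ke7, Kc7, Nd6.
Count: 4.

4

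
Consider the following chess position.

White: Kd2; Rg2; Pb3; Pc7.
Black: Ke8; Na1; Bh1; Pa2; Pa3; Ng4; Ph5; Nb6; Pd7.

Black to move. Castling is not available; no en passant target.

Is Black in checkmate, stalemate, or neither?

Black to move; black king on e8.
In check: no.
Legal moves for Black include: Kf8, Kf7, Ke7, Nc8, Na8, Nd5, Nc4+, Na4, Nh6, Nf6, Ne5, Ne3, Nh2, Nf2, Bxg2, Nxb3+, Nc2, d6, ... (list truncated; more exist).
Black has legal moves and is not in check → neither.

neither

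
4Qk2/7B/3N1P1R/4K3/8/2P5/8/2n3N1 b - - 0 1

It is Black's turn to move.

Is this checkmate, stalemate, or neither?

Black to move; black king on f8.
In check: yes, from the white queen on e8.
King squares — e7: attacked by Pf6; f7: attacked by Nd6; g7: attacked by Pf6; e8: attacked by Nd6; g8: attacked by Bh7.
Legal moves for Black: none.
In check with no legal moves → checkmate.

checkmate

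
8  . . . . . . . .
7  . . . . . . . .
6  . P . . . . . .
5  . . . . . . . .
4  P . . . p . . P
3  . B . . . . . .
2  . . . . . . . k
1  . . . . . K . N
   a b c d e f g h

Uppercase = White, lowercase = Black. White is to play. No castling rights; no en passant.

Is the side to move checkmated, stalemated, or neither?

White to move; white king on f1.
In check: no.
Legal moves for White: Bg8, Bf7, Be6, Bd5, Bc4, Bc2, Ba2, Bd1, Ng3, Nf2, Kf2, Ke2, Ke1, b7, h5, a5.
White has 16 legal moves and is not in check → neither.

neither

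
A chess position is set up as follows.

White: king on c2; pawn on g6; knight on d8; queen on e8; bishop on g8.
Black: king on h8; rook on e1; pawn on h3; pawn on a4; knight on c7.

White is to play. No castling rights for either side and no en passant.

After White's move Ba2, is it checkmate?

no

After Ba2: black king on h8; in check: yes, from the white queen on e8.
Black has 3 legal replies: Kg7, Nxe8, Rxe8.
In check but a legal move exists → not checkmate.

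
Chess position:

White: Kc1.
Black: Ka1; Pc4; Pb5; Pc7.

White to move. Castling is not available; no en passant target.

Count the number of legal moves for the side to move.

3

White to move; king on c1.
In check: no.
Legal moves: Kd2, Kc2, Kd1.
Count: 3.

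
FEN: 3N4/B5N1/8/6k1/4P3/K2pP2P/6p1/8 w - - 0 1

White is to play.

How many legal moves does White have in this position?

19

White to move; king on a3.
In check: no.
Legal moves: Nf7+, Nb7, Nde6+, Nc6, Ne8, Nge6+, Nh5, Nf5, Bb8, Bb6, Bc5, Bd4, Kb4, Ka4, Kb3, Kb2, Ka2, e5, h4+.
Count: 19.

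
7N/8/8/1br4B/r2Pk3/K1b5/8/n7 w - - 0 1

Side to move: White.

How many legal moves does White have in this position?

White to move; king on a3.
In check: yes, from the black rook on a4.
Legal moves: none.
Count: 0.

0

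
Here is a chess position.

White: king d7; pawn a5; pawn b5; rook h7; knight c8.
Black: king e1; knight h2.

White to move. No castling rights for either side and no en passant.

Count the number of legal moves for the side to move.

22

White to move; king on d7.
In check: no.
Legal moves: Ne7, Na7, Nd6, Nb6, Rh8, Rg7, Rf7, Re7+, Rh6, Rh5, Rh4, Rh3, Rxh2, Ke8, Kd8, Ke7, Kc7, Ke6, Kd6, Kc6, b6, a6.
Count: 22.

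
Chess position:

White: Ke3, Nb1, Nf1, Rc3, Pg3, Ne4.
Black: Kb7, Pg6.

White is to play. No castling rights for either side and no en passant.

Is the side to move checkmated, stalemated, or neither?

White to move; white king on e3.
In check: no.
Legal moves for White include: Nf6, Nd6+, Ng5, Nc5+, Nf2, Ned2, Kf4, Kd4, Kf3, Kd3, Kf2, Ke2, Kd2, Rc8, Rc7+, Rc6, Rc5, Rc4, ... (list truncated; more exist).
White has legal moves and is not in check → neither.

neither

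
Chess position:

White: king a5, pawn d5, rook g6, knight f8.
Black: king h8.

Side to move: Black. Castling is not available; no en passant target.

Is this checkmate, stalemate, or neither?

Black to move; black king on h8.
In check: no.
King squares — g7: attacked by Rg6; h7: attacked by Nf8; g8: attacked by Rg6.
Legal moves for Black: none.
Not in check and no legal moves → stalemate.

stalemate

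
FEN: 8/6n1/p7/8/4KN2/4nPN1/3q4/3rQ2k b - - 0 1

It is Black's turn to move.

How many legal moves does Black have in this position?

Black to move; king on h1.
In check: yes, from the white queen on e1 and the white knight on g3.
Legal moves: Kh2.
Count: 1.

1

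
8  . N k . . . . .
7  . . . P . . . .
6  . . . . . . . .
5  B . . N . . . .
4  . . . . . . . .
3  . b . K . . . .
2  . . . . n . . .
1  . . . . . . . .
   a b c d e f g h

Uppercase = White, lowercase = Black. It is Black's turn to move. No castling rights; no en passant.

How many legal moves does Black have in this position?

Black to move; king on c8.
In check: yes, from the white pawn on d7.
Legal moves: Kxb8, Kb7.
Count: 2.

2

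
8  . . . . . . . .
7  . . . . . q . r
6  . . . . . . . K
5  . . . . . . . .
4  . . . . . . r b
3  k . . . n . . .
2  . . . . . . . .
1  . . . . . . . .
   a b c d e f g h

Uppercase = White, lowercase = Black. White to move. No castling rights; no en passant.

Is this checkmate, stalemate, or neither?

checkmate

White to move; white king on h6.
In check: yes, from the black rook on h7.
King squares — g5: attacked by Rg4; h5: attacked by Qf7; g6: attacked by Rg4; g7: attacked by Rg4; h7: attacked by Qf7.
Legal moves for White: none.
In check with no legal moves → checkmate.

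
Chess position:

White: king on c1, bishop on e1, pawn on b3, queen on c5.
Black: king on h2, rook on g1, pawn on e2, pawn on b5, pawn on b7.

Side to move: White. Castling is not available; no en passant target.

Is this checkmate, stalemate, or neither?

White to move; white king on c1.
In check: no.
Legal moves for White include: Qf8, Qc8, Qe7, Qc7+, Qa7, Qd6+, Qc6, Qb6, Qh5+, Qg5, Qf5, Qe5+, Qd5, Qxb5, Qd4, Qc4, Qb4, Qe3, ... (list truncated; more exist).
White has legal moves and is not in check → neither.

neither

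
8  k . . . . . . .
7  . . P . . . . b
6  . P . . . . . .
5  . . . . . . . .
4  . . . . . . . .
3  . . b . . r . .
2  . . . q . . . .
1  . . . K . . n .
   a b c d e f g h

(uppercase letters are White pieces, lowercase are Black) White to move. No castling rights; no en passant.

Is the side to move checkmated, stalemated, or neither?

White to move; white king on d1.
In check: yes, from the black queen on d2.
King squares — c1: attacked by Qd2; e1: attacked by Qd2; c2: attacked by Qd2; d2: attacked by Bc3; e2: attacked by Ng1.
Legal moves for White: none.
In check with no legal moves → checkmate.

checkmate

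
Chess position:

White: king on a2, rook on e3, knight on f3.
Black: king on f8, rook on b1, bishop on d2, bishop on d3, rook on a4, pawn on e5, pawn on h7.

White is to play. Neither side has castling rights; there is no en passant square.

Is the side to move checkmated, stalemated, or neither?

checkmate

White to move; white king on a2.
In check: yes, from the black rook on a4.
King squares — a1: attacked by Rb1; b1: attacked by Bd3; b2: attacked by Rb1; a3: attacked by Ra4; b3: attacked by Rb1.
Legal moves for White: none.
In check with no legal moves → checkmate.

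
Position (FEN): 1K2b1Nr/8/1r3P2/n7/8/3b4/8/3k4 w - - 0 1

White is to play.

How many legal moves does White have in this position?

White to move; king on b8.
In check: yes, from the black rook on b6.
Legal moves: Kc8, Ka8, Kc7, Ka7.
Count: 4.

4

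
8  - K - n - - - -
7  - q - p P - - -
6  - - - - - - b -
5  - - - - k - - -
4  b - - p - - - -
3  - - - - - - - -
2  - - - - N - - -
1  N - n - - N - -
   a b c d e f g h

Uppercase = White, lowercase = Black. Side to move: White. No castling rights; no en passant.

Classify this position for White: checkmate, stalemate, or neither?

checkmate

White to move; white king on b8.
In check: yes, from the black queen on b7.
King squares — a7: attacked by Qb7; b7: attacked by Nd8; c7: attacked by Qb7; a8: attacked by Qb7; c8: attacked by Qb7.
Legal moves for White: none.
In check with no legal moves → checkmate.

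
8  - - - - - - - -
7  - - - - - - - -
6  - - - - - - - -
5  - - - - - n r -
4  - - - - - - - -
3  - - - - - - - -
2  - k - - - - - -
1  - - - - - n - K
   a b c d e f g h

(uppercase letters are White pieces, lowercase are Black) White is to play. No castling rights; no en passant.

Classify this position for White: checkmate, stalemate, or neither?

stalemate

White to move; white king on h1.
In check: no.
King squares — g1: attacked by Rg5; g2: attacked by Rg5; h2: attacked by Nf1.
Legal moves for White: none.
Not in check and no legal moves → stalemate.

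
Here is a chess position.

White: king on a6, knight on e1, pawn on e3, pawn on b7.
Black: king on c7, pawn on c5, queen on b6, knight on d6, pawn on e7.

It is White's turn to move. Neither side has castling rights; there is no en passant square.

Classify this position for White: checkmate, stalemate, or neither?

White to move; white king on a6.
In check: yes, from the black queen on b6.
King squares — a5: attacked by Qb6; b5: attacked by Qb6; b6: attacked by Kc7; a7: attacked by Qb6; b7: own pawn.
Legal moves for White: none.
In check with no legal moves → checkmate.

checkmate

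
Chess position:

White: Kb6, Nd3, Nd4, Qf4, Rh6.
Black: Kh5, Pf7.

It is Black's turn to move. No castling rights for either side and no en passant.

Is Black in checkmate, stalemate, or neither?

checkmate

Black to move; black king on h5.
In check: yes, from the white rook on h6.
King squares — g4: attacked by Qf4; h4: attacked by Qf4; g5: attacked by Qf4; g6: attacked by Rh6; h6: attacked by Qf4.
Legal moves for Black: none.
In check with no legal moves → checkmate.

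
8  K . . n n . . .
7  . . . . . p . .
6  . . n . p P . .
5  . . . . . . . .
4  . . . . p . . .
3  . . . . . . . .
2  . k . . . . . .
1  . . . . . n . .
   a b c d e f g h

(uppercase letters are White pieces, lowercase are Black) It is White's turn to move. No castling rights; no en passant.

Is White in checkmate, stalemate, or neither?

White to move; white king on a8.
In check: no.
King squares — a7: attacked by Nc6; b7: attacked by Nd8; b8: attacked by Nc6.
Legal moves for White: none.
Not in check and no legal moves → stalemate.

stalemate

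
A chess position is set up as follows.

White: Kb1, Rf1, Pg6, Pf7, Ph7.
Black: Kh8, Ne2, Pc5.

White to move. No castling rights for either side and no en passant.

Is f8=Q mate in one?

yes

After f8=Q: black king on h8; in check: yes, from the white queen on f8.
King squares — g7: attacked by Qf8; h7: attacked by Pg6; g8: attacked by Ph7.
Black has no legal moves → checkmate.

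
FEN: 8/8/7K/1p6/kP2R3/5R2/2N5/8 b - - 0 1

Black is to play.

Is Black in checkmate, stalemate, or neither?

Black to move; black king on a4.
In check: no.
King squares — a3: attacked by Nc2; b3: attacked by Rf3; b4: attacked by Nc2; a5: attacked by Pb4; b5: own pawn.
Legal moves for Black: none.
Not in check and no legal moves → stalemate.

stalemate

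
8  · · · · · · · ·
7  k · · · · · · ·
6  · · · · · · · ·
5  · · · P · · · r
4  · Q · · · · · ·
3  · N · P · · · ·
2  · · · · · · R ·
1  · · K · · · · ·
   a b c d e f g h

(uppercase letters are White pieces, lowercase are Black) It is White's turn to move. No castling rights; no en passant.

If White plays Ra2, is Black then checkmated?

After Ra2: black king on a7; in check: yes, from the white rook on a2.
King squares — a6: attacked by Ra2; b6: attacked by Qb4; b7: attacked by Qb4; a8: attacked by Ra2; b8: attacked by Qb4.
Black has no legal moves → checkmate.

yes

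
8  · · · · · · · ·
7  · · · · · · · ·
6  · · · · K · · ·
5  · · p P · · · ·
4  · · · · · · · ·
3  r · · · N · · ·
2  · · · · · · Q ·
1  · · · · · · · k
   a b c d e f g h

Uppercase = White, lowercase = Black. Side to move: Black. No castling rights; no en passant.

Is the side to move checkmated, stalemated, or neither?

Black to move; black king on h1.
In check: yes, from the white queen on g2.
King squares — g1: attacked by Qg2; g2: attacked by Ne3; h2: attacked by Qg2.
Legal moves for Black: none.
In check with no legal moves → checkmate.

checkmate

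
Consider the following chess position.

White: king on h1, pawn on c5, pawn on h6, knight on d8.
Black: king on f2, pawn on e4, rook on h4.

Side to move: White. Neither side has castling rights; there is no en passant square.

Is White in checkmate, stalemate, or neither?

White to move; white king on h1.
In check: yes, from the black rook on h4.
King squares — g1: attacked by Kf2; g2: attacked by Kf2; h2: attacked by Rh4.
Legal moves for White: none.
In check with no legal moves → checkmate.

checkmate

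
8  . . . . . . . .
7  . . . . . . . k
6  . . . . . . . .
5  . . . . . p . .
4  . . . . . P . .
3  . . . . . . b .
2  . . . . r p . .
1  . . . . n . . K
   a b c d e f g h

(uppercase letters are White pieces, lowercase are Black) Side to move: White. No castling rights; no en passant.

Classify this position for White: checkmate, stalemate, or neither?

stalemate

White to move; white king on h1.
In check: no.
King squares — g1: attacked by Pf2; g2: attacked by Ne1; h2: attacked by Bg3.
Legal moves for White: none.
Not in check and no legal moves → stalemate.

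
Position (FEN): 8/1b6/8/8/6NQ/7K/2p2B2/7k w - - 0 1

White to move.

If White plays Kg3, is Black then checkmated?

After Kg3: black king on h1; in check: yes, from the white queen on h4.
King squares — g1: attacked by Bf2; g2: attacked by Kg3; h2: attacked by Kg3.
Black has no legal moves → checkmate.

yes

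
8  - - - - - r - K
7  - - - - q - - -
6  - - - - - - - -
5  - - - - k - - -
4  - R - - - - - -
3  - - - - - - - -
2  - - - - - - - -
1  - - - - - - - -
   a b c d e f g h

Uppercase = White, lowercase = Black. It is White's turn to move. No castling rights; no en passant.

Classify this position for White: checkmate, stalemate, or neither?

White to move; white king on h8.
In check: yes, from the black rook on f8.
King squares — g7: attacked by Qe7; h7: attacked by Qe7; g8: attacked by Rf8.
Legal moves for White: none.
In check with no legal moves → checkmate.

checkmate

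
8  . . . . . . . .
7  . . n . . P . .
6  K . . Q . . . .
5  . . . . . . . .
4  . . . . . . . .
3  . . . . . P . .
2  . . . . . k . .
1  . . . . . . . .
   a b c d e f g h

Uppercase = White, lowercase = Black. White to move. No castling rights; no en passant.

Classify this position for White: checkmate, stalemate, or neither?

neither

White to move; white king on a6.
In check: yes, from the black knight on c7.
King squares — a5: available; b5: attacked by Nc7; b6: available; a7: available; b7: available.
Legal moves for White: Kb7, Ka7, Kb6, Ka5, Qxc7.
White is in check but has 5 legal moves → neither.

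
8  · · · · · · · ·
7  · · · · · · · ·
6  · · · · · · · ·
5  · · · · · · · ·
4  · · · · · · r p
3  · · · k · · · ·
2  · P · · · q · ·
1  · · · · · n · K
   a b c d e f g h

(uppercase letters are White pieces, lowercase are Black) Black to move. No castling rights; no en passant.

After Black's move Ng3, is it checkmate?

After Ng3: white king on h1; in check: yes, from the black knight on g3.
King squares — g1: attacked by Qf2; g2: attacked by Qf2; h2: attacked by Qf2.
White has no legal moves → checkmate.

yes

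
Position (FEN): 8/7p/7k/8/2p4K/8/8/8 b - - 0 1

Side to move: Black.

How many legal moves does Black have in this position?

3

Black to move; king on h6.
In check: no.
Legal moves: Kg7, Kg6, c3.
Count: 3.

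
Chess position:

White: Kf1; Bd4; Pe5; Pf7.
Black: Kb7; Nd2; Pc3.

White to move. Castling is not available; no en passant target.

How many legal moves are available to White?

5

White to move; king on f1.
In check: yes, from the black knight on d2.
Legal moves: Kg2, Kf2, Ke2, Kg1, Ke1.
Count: 5.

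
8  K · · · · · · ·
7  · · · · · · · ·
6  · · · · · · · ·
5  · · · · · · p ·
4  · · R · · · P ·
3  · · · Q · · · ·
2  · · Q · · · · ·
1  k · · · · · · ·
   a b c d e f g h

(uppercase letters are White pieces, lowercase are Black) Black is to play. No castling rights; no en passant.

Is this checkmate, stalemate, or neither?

stalemate

Black to move; black king on a1.
In check: no.
King squares — b1: attacked by Qc2; a2: attacked by Qc2; b2: attacked by Qc2.
Legal moves for Black: none.
Not in check and no legal moves → stalemate.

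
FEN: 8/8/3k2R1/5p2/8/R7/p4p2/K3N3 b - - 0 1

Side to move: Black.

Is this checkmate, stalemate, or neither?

Black to move; black king on d6.
In check: yes, from the white rook on g6.
Legal moves for Black: Ke7, Kd7, Kc7, Ke5, Kd5, Kc5.
Black is in check but has 6 legal moves → neither.

neither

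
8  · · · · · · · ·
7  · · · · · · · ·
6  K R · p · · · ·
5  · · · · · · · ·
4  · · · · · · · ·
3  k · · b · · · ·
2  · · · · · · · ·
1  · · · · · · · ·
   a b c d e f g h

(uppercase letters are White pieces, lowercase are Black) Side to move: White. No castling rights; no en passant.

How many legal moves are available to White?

4

White to move; king on a6.
In check: yes, from the black bishop on d3.
Legal moves: Kb7, Ka7, Ka5, Rb5.
Count: 4.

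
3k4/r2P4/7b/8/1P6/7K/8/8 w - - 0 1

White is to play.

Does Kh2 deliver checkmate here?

After Kh2: black king on d8; in check: no.
Black is not in check, so this cannot be checkmate.

no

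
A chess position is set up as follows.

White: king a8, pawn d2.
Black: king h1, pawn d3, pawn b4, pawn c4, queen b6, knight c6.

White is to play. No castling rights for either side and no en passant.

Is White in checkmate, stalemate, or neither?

stalemate

White to move; white king on a8.
In check: no.
King squares — a7: attacked by Qb6; b7: attacked by Qb6; b8: attacked by Qb6.
Legal moves for White: none.
Not in check and no legal moves → stalemate.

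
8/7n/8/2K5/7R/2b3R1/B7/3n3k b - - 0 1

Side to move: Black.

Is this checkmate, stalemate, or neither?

checkmate

Black to move; black king on h1.
In check: yes, from the white rook on h4.
King squares — g1: attacked by Rg3; g2: attacked by Rg3; h2: attacked by Rh4.
Legal moves for Black: none.
In check with no legal moves → checkmate.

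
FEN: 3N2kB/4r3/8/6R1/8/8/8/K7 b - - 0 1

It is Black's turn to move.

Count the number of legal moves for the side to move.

4

Black to move; king on g8.
In check: yes, from the white rook on g5.
Legal moves: Kxh8, Kf8, Kh7, Rg7.
Count: 4.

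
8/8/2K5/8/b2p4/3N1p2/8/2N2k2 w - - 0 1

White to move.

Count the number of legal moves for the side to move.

White to move; king on c6.
In check: yes, from the black bishop on a4.
Legal moves: Kc7, Kb7, Kd6, Kb6, Kd5, Kc5.
Count: 6.

6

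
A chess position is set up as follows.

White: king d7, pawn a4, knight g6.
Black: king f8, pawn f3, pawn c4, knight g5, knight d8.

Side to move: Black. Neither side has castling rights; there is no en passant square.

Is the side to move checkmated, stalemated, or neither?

neither

Black to move; black king on f8.
In check: yes, from the white knight on g6.
Legal moves for Black: Kg8, Kg7, Kf7.
Black is in check but has 3 legal moves → neither.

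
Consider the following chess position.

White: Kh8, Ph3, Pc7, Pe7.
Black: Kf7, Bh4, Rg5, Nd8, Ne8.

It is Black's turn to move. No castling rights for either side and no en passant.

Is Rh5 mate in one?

yes

After Rh5: white king on h8; in check: yes, from the black rook on h5.
King squares — g7: attacked by Kf7; h7: attacked by Rh5; g8: attacked by Kf7.
White has no legal moves → checkmate.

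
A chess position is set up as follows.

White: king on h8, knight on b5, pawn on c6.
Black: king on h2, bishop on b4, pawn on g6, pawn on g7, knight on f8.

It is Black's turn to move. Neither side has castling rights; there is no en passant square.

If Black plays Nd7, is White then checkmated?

After Nd7: white king on h8; in check: no.
White is not in check, so this cannot be checkmate.

no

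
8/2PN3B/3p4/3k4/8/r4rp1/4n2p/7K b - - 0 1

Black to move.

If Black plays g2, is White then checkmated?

After g2: white king on h1; in check: yes, from the black pawn on g2.
White has 2 legal replies: Kxh2, Kxg2.
In check but a legal move exists → not checkmate.

no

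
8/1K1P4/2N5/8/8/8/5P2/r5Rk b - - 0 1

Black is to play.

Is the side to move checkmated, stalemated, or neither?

Black to move; black king on h1.
In check: yes, from the white rook on g1.
Legal moves for Black: Kh2, Kxg1, Rxg1.
Black is in check but has 3 legal moves → neither.

neither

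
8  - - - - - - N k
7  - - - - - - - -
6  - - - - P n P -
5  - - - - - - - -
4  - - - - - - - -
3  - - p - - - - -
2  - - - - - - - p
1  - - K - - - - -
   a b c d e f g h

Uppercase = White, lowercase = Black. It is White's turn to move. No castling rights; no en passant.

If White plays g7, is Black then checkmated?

After g7: black king on h8; in check: yes, from the white pawn on g7.
Black has 3 legal replies: Kxg8, Kh7, Kxg7.
In check but a legal move exists → not checkmate.

no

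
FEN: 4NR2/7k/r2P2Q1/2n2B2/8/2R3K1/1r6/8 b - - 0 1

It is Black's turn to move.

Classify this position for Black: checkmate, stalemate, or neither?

Black to move; black king on h7.
In check: yes, from the white queen on g6.
King squares — g6: attacked by Bf5; h6: attacked by Qg6; g7: attacked by Qg6; g8: attacked by Qg6; h8: attacked by Rf8.
Legal moves for Black: none.
In check with no legal moves → checkmate.

checkmate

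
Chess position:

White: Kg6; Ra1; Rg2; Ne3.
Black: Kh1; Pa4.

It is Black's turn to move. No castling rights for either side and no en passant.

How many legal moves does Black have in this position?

Black to move; king on h1.
In check: yes, from the white rook on a1.
Legal moves: none.
Count: 0.

0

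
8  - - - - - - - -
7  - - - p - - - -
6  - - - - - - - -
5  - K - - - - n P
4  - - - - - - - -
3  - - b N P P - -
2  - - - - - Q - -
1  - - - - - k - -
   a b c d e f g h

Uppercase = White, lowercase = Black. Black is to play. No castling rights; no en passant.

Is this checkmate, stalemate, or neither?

checkmate

Black to move; black king on f1.
In check: yes, from the white queen on f2.
King squares — e1: attacked by Qf2; g1: attacked by Qf2; e2: attacked by Qf2; f2: attacked by Nd3; g2: attacked by Qf2.
Legal moves for Black: none.
In check with no legal moves → checkmate.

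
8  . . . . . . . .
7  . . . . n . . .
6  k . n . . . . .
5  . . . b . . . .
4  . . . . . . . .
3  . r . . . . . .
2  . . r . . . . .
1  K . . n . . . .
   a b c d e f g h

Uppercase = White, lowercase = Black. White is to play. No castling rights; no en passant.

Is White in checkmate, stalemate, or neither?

stalemate

White to move; white king on a1.
In check: no.
King squares — b1: attacked by Rb3; a2: attacked by Rc2; b2: attacked by Nd1.
Legal moves for White: none.
Not in check and no legal moves → stalemate.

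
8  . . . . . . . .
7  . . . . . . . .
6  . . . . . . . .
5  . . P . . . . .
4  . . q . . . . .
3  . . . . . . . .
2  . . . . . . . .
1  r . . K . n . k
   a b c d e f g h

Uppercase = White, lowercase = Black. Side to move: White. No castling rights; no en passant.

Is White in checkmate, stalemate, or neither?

checkmate

White to move; white king on d1.
In check: yes, from the black rook on a1.
King squares — c1: attacked by Ra1; e1: attacked by Ra1; c2: attacked by Qc4; d2: attacked by Nf1; e2: attacked by Qc4.
Legal moves for White: none.
In check with no legal moves → checkmate.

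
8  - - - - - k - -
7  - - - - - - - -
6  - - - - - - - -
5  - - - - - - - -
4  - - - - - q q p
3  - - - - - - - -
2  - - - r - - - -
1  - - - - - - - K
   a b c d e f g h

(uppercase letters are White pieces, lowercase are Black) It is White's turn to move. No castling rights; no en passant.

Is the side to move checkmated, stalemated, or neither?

White to move; white king on h1.
In check: no.
King squares — g1: attacked by Qg4; g2: attacked by Rd2; h2: attacked by Rd2.
Legal moves for White: none.
Not in check and no legal moves → stalemate.

stalemate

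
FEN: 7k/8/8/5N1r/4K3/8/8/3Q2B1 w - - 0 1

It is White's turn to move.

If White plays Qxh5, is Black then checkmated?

no

After Qxh5: black king on h8; in check: yes, from the white queen on h5.
Black has 1 legal reply: Kg8.
In check but a legal move exists → not checkmate.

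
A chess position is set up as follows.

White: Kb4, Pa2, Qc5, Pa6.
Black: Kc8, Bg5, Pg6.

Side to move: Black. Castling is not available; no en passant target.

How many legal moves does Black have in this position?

Black to move; king on c8.
In check: yes, from the white queen on c5.
Legal moves: Kd8, Kb8, Kd7.
Count: 3.

3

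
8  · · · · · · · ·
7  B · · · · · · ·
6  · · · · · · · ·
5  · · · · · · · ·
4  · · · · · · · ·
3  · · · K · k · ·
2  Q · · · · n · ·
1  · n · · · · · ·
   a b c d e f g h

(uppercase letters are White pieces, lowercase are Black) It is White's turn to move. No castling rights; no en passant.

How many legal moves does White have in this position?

5

White to move; king on d3.
In check: yes, from the black knight on f2.
Legal moves: Kd4, Kc4, Kc2, Bxf2, Qxf2+.
Count: 5.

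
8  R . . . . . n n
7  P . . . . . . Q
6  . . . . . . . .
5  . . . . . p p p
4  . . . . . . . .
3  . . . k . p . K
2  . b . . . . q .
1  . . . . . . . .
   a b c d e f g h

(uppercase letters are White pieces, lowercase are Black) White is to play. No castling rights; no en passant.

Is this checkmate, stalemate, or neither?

checkmate

White to move; white king on h3.
In check: yes, from the black queen on g2.
King squares — g2: attacked by Pf3; h2: attacked by Qg2; g3: attacked by Qg2; g4: attacked by Qg2; h4: attacked by Pg5.
Legal moves for White: none.
In check with no legal moves → checkmate.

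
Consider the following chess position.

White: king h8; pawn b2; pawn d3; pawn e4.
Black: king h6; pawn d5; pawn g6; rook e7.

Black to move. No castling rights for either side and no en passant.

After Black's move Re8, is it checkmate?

yes

After Re8: white king on h8; in check: yes, from the black rook on e8.
King squares — g7: attacked by Kh6; h7: attacked by Kh6; g8: attacked by Re8.
White has no legal moves → checkmate.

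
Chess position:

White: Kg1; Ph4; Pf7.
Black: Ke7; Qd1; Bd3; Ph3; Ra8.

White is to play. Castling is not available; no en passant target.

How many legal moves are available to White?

2

White to move; king on g1.
In check: yes, from the black queen on d1.
Legal moves: Kh2, Kf2.
Count: 2.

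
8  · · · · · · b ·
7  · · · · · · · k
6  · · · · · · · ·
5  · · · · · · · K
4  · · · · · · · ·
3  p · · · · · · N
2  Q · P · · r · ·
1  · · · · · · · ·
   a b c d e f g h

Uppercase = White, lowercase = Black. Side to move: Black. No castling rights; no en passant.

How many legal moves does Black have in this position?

20

Black to move; king on h7.
In check: no.
Legal moves: Bf7+, Be6, Bd5, Bc4, Bb3, Bxa2, Kh8, Kg7, Rf8, Rf7, Rf6, Rf5+, Rf4, Rf3, Rh2, Rg2, Re2, Rd2, Rxc2, Rf1.
Count: 20.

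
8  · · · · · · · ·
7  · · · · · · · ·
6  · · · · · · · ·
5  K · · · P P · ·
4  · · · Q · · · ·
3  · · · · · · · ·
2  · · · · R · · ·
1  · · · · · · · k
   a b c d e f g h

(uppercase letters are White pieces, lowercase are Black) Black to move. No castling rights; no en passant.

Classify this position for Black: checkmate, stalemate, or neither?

Black to move; black king on h1.
In check: no.
King squares — g1: attacked by Qd4; g2: attacked by Re2; h2: attacked by Re2.
Legal moves for Black: none.
Not in check and no legal moves → stalemate.

stalemate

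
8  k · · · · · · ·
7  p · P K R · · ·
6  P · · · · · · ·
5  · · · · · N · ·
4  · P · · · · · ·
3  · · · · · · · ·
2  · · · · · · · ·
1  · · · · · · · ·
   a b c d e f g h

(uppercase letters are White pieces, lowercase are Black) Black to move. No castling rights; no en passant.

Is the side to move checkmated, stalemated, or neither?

stalemate

Black to move; black king on a8.
In check: no.
King squares — a7: own pawn; b7: attacked by Pa6; b8: attacked by Pc7.
Legal moves for Black: none.
Not in check and no legal moves → stalemate.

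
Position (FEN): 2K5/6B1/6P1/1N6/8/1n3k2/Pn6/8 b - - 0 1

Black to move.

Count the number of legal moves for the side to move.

Black to move; king on f3.
In check: no.
Legal moves: Kg4, Kf4, Ke4, Kg3, Ke3, Kg2, Kf2, Ke2, Nc5, Na5, Nd4, Nd2, Nc1, Na1, Nc4, Na4, Nd3, Nd1.
Count: 18.

18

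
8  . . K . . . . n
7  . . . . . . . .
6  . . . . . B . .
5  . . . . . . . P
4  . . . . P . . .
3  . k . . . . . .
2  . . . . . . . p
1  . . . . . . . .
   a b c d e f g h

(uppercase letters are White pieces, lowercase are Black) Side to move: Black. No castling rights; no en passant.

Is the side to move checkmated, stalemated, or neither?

Black to move; black king on b3.
In check: no.
Legal moves for Black: Nf7, Ng6, Kc4, Kb4, Ka4, Ka3, Kc2, Ka2, h1=Q, h1=R, h1=B, h1=N.
Black has 12 legal moves and is not in check → neither.

neither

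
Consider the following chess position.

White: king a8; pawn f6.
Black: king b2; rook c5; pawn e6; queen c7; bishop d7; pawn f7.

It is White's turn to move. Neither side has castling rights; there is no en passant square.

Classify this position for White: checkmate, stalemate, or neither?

stalemate

White to move; white king on a8.
In check: no.
King squares — a7: attacked by Qc7; b7: attacked by Qc7; b8: attacked by Qc7.
Legal moves for White: none.
Not in check and no legal moves → stalemate.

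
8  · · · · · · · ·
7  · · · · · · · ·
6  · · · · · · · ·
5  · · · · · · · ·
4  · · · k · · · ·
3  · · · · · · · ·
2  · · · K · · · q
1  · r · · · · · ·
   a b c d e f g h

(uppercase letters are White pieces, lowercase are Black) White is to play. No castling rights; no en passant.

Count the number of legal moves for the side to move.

White to move; king on d2.
In check: yes, from the black queen on h2.
Legal moves: none.
Count: 0.

0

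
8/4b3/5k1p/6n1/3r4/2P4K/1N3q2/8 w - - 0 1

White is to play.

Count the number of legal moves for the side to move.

0

White to move; king on h3.
In check: yes, from the black knight on g5.
Legal moves: none.
Count: 0.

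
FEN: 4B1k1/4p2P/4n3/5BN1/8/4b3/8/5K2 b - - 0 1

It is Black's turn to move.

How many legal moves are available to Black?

Black to move; king on g8.
In check: yes, from the white pawn on h7.
Legal moves: Kh8, Kf8, Kg7.
Count: 3.

3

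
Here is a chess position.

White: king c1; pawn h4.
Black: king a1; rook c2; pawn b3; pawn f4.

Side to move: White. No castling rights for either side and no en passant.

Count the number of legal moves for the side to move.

1

White to move; king on c1.
In check: yes, from the black rook on c2.
Legal moves: Kd1.
Count: 1.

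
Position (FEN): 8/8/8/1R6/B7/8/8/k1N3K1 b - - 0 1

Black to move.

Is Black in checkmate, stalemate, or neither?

stalemate

Black to move; black king on a1.
In check: no.
King squares — b1: attacked by Rb5; a2: attacked by Nc1; b2: attacked by Rb5.
Legal moves for Black: none.
Not in check and no legal moves → stalemate.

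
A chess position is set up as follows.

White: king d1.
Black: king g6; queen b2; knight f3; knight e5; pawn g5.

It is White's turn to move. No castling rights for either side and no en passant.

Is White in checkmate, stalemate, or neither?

stalemate

White to move; white king on d1.
In check: no.
King squares — c1: attacked by Qb2; e1: attacked by Nf3; c2: attacked by Qb2; d2: attacked by Qb2; e2: attacked by Qb2.
Legal moves for White: none.
Not in check and no legal moves → stalemate.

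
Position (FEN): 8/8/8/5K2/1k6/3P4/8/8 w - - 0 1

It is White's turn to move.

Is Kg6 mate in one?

After Kg6: black king on b4; in check: no.
Black is not in check, so this cannot be checkmate.

no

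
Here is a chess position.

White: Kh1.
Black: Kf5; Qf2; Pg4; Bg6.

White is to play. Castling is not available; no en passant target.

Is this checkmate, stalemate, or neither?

stalemate

White to move; white king on h1.
In check: no.
King squares — g1: attacked by Qf2; g2: attacked by Qf2; h2: attacked by Qf2.
Legal moves for White: none.
Not in check and no legal moves → stalemate.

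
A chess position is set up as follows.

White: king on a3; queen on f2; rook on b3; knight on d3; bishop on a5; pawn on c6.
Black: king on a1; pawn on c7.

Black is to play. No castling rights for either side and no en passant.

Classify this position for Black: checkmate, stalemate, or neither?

stalemate

Black to move; black king on a1.
In check: no.
King squares — b1: attacked by Rb3; a2: attacked by Qf2; b2: attacked by Qf2.
Legal moves for Black: none.
Not in check and no legal moves → stalemate.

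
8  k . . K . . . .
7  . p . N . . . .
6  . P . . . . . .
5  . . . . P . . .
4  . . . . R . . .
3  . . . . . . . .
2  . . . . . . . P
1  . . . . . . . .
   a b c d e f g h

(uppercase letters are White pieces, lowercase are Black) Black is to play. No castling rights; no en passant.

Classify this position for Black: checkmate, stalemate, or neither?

Black to move; black king on a8.
In check: no.
King squares — a7: attacked by Pb6; b7: own pawn; b8: attacked by Nd7.
Legal moves for Black: none.
Not in check and no legal moves → stalemate.

stalemate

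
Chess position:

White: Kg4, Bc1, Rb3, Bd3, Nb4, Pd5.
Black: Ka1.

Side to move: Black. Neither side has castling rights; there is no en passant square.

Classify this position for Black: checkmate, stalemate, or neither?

stalemate

Black to move; black king on a1.
In check: no.
King squares — b1: attacked by Rb3; a2: attacked by Nb4; b2: attacked by Bc1.
Legal moves for Black: none.
Not in check and no legal moves → stalemate.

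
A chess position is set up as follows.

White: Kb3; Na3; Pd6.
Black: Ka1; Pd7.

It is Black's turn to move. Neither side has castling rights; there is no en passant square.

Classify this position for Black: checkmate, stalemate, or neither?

Black to move; black king on a1.
In check: no.
King squares — b1: attacked by Na3; a2: attacked by Kb3; b2: attacked by Kb3.
Legal moves for Black: none.
Not in check and no legal moves → stalemate.

stalemate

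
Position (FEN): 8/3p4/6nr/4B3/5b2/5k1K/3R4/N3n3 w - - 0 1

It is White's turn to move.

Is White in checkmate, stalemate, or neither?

checkmate

White to move; white king on h3.
In check: yes, from the black rook on h6.
King squares — g2: attacked by Ne1; h2: attacked by Bf4; g3: attacked by Kf3; g4: attacked by Kf3; h4: attacked by Ng6.
Legal moves for White: none.
In check with no legal moves → checkmate.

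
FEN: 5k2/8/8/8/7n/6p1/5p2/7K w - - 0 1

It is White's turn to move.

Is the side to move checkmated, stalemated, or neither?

stalemate

White to move; white king on h1.
In check: no.
King squares — g1: attacked by Pf2; g2: attacked by Nh4; h2: attacked by Pg3.
Legal moves for White: none.
Not in check and no legal moves → stalemate.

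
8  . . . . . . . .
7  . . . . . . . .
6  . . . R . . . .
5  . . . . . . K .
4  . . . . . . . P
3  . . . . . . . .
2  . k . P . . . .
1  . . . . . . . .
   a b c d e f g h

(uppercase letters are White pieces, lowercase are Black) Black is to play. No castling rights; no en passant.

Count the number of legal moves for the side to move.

7

Black to move; king on b2.
In check: no.
Legal moves: Kb3, Ka3, Kc2, Ka2, Kc1, Kb1, Ka1.
Count: 7.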